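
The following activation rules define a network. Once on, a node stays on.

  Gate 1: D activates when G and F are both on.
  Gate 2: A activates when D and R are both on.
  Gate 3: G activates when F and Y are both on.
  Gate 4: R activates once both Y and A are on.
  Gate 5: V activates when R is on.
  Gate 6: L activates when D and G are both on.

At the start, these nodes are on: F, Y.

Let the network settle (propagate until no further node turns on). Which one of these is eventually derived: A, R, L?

L

Gate 3: F and Y on → G on.
G and F are on, so D activates (Gate 1).
Gate 6: D and G on → L on.
A would need D and R (Gate 2), but R never turns on. R would need Y and A (Gate 4), but A never turns on.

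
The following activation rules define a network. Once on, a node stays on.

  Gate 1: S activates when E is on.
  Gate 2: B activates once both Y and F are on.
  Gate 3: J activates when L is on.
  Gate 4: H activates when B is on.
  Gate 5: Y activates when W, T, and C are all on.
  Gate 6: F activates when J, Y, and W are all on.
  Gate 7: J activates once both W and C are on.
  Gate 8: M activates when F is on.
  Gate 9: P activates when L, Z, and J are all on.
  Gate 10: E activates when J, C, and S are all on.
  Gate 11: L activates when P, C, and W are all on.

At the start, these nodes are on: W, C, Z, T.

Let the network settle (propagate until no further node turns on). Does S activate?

S would need E (Gate 1), but E never turns on.

No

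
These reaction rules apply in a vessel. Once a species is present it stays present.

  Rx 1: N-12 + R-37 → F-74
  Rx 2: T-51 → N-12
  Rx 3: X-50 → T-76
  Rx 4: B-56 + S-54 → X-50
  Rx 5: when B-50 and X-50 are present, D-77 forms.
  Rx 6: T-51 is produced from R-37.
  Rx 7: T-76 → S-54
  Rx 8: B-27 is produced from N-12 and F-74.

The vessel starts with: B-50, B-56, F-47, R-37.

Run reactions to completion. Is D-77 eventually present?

D-77 would need B-50 and X-50 (Rx 5), but X-50 never forms.

No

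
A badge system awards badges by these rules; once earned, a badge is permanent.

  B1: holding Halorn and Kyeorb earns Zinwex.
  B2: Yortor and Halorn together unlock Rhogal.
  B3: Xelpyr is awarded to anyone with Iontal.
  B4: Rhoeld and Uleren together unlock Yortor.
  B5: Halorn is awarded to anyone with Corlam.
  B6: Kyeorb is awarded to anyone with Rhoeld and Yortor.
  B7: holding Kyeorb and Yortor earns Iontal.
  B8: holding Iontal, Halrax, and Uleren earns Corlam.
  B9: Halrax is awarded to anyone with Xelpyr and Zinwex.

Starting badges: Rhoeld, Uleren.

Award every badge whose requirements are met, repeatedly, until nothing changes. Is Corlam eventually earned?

No

Corlam would need Iontal, Halrax, and Uleren (B8), but Halrax is never earned.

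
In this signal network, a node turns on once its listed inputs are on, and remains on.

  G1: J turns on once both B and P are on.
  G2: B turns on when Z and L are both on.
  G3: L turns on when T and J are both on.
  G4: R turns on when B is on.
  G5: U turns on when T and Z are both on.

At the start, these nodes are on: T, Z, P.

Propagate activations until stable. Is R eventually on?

No

R would need B (G4), but B never turns on.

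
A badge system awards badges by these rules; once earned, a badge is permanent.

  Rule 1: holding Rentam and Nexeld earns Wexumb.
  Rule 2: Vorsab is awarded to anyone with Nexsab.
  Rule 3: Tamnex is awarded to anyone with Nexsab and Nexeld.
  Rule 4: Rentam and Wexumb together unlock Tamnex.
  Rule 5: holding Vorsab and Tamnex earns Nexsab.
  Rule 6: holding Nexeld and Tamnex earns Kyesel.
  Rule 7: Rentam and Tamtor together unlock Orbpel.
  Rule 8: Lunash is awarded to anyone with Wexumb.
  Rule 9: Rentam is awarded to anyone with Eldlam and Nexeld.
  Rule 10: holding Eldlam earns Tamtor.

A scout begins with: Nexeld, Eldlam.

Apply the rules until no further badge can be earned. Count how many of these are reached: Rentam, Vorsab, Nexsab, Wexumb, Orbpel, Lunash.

4

With Eldlam and Nexeld, Rentam is earned (Rule 9).
With Eldlam, Tamtor is earned (Rule 10).
With Rentam and Nexeld, Wexumb is earned (Rule 1).
With Rentam and Tamtor, Orbpel is earned (Rule 7).
With Wexumb, Lunash is earned (Rule 8).
Rentam: reached.
Vorsab would need Nexsab (Rule 2), but Nexsab is never earned.
Nexsab would need Vorsab and Tamnex (Rule 5), but Vorsab is never earned.
Wexumb: reached.
Orbpel: reached.
Lunash: reached.
Reached: Rentam, Wexumb, Orbpel, and Lunash — 4 of the 6.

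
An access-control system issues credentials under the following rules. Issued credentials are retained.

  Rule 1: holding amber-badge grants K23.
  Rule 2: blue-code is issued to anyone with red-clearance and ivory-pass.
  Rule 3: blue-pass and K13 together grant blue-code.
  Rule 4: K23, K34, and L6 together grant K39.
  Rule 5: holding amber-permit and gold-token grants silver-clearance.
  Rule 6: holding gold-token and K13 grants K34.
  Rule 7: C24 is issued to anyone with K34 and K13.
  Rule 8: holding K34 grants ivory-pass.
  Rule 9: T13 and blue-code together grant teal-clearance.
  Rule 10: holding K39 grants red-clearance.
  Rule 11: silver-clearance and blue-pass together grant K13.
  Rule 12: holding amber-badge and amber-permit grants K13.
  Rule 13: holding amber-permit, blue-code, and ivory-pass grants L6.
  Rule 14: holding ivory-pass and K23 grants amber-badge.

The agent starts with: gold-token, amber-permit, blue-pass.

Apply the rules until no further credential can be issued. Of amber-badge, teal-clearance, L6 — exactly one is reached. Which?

L6

Holding amber-permit and gold-token grants silver-clearance (Rule 5).
Holding silver-clearance and blue-pass grants K13 (Rule 11).
Holding gold-token and K13 grants K34 (Rule 6).
Holding blue-pass and K13 grants blue-code (Rule 3).
Holding K34 grants ivory-pass (Rule 8).
Holding amber-permit, blue-code, and ivory-pass grants L6 (Rule 13).
amber-badge would need ivory-pass and K23 (Rule 14), but K23 is never granted. teal-clearance would need T13 and blue-code (Rule 9), but T13 is never granted.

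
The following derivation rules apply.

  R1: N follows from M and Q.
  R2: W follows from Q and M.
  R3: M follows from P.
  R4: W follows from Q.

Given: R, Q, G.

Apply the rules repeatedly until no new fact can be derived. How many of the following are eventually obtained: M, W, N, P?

1

From Q, R4 gives W.
M would need P (R3), but P is never established.
W: reached.
N would need M and Q (R1), but M is never established.
No rule produces P, and it is not given.
Reached: W — 1 of the 4.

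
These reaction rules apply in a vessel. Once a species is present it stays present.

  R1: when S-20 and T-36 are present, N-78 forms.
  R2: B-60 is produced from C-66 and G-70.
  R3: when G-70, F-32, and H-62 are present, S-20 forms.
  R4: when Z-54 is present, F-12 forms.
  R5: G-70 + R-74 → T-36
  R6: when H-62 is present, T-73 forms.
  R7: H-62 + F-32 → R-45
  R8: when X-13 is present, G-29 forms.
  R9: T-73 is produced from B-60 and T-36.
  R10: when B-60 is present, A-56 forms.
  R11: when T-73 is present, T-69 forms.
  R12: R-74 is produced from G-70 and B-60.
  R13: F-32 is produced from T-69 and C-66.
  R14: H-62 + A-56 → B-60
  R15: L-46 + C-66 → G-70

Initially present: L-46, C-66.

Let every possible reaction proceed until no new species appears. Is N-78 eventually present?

N-78 would need S-20 and T-36 (R1), but S-20 never forms.

No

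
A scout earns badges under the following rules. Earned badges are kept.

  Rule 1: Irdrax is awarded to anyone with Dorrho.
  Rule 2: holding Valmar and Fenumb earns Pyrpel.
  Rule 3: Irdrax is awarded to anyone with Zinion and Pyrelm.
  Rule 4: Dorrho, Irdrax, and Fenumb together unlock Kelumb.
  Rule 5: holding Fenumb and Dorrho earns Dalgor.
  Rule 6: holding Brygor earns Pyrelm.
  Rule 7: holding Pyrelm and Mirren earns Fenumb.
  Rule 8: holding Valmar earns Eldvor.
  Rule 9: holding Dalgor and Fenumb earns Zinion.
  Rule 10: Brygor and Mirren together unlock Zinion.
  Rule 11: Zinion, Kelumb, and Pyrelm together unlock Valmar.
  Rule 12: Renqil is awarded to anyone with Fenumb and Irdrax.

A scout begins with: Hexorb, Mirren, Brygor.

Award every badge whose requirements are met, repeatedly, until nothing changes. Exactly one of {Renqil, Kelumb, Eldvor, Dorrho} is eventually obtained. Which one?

Renqil

With Brygor and Mirren, Zinion is earned (Rule 10).
With Brygor, Pyrelm is earned (Rule 6).
With Zinion and Pyrelm, Irdrax is earned (Rule 3).
With Pyrelm and Mirren, Fenumb is earned (Rule 7).
With Fenumb and Irdrax, Renqil is earned (Rule 12).
Kelumb would need Dorrho, Irdrax, and Fenumb (Rule 4), but Dorrho is never earned. No rule produces Dorrho, and it is not given. Eldvor would need Valmar (Rule 8), but Valmar is never earned.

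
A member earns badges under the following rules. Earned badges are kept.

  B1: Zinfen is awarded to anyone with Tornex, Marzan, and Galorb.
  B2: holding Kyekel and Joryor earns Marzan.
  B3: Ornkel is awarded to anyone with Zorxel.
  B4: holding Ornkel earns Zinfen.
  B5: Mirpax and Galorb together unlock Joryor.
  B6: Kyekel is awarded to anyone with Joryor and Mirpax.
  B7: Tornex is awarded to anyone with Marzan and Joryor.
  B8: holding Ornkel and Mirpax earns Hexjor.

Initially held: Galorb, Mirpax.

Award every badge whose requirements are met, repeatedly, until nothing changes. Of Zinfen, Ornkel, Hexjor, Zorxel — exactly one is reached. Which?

Zinfen

With Mirpax and Galorb, Joryor is earned (B5).
With Joryor and Mirpax, Kyekel is earned (B6).
With Kyekel and Joryor, Marzan is earned (B2).
With Marzan and Joryor, Tornex is earned (B7).
With Tornex, Marzan, and Galorb, Zinfen is earned (B1).
Ornkel would need Zorxel (B3), but Zorxel is never earned. Hexjor would need Ornkel and Mirpax (B8), but Ornkel is never earned. No rule produces Zorxel, and it is not given.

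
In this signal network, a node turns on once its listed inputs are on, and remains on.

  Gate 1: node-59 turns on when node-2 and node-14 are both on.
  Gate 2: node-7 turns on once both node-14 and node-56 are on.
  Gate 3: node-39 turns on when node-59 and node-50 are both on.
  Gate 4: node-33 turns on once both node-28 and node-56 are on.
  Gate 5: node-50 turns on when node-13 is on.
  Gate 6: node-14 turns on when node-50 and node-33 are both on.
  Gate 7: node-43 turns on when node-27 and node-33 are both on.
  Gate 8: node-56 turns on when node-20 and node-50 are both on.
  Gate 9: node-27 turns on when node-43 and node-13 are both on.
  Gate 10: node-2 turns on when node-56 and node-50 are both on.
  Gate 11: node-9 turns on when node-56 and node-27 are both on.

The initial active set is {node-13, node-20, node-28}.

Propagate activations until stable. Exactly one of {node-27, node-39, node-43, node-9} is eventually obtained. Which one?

node-39

node-13 is on, so node-50 turns on (Gate 5).
node-20 and node-50 are on, so node-56 turns on (Gate 8).
Gate 10: node-56 and node-50 on → node-2 on.
Gate 4: node-28 and node-56 on → node-33 on.
Gate 6: node-50 and node-33 on → node-14 on.
Gate 1: node-2 and node-14 on → node-59 on.
node-59 and node-50 are on, so node-39 turns on (Gate 3).
node-43 would need node-27 and node-33 (Gate 7), but node-27 never turns on. node-9 would need node-56 and node-27 (Gate 11), but node-27 never turns on. node-27 would need node-43 and node-13 (Gate 9), but node-43 never turns on.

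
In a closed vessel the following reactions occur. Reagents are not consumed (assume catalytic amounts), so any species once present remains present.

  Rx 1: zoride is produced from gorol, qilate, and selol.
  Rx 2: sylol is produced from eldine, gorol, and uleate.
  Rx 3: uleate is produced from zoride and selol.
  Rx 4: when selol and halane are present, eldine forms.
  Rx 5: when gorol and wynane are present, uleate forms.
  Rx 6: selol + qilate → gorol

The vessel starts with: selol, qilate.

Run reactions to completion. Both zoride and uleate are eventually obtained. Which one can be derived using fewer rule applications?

zoride: selol and qilate present → gorol forms (Rx 6). gorol, qilate, and selol present → zoride forms (Rx 1). [2 rule applications]
uleate: selol and qilate present → gorol forms (Rx 6). gorol, qilate, and selol present → zoride forms (Rx 1). zoride and selol present → uleate forms (Rx 3). [3 rule applications]
zoride needs fewer.

zoride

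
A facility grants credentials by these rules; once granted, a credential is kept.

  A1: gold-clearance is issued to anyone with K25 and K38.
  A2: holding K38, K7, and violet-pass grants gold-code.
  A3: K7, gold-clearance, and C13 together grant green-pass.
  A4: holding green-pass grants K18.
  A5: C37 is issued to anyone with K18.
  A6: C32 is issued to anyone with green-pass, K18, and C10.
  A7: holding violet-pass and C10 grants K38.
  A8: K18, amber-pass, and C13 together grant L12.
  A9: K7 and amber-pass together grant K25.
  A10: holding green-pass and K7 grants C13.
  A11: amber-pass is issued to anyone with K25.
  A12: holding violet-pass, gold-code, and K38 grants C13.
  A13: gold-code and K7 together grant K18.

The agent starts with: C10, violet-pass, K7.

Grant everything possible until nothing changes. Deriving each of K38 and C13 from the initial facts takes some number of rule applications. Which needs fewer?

K38

K38: Holding violet-pass and C10 grants K38 (A7). [1 rule application]
C13: Holding violet-pass and C10 grants K38 (A7). Holding K38, K7, and violet-pass grants gold-code (A2). Holding violet-pass, gold-code, and K38 grants C13 (A12). [3 rule applications]
K38 needs fewer.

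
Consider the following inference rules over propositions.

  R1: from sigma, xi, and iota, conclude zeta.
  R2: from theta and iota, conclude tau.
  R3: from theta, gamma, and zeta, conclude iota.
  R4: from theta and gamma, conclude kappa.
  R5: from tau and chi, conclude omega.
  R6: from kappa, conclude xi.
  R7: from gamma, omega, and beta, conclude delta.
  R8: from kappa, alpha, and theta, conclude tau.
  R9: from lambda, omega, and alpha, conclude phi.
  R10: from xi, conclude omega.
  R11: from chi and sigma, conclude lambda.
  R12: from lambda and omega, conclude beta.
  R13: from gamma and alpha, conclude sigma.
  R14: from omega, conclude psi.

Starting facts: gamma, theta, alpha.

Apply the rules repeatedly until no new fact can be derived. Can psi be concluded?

theta and gamma hold, so kappa follows (R4).
kappa holds, so xi follows (R6).
From xi, R10 gives omega.
omega holds, so psi follows (R14).

Yes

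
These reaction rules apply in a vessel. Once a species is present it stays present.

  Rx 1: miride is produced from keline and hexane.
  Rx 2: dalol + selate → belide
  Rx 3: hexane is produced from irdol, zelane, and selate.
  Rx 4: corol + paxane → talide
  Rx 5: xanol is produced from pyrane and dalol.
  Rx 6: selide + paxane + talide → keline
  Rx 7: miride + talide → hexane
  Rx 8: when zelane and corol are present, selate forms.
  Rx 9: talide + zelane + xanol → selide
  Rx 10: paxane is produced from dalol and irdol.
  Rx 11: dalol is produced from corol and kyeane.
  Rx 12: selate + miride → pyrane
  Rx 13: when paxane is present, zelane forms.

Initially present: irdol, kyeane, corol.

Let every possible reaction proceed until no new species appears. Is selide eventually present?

selide would need talide, zelane, and xanol (Rx 9), but xanol never forms.

No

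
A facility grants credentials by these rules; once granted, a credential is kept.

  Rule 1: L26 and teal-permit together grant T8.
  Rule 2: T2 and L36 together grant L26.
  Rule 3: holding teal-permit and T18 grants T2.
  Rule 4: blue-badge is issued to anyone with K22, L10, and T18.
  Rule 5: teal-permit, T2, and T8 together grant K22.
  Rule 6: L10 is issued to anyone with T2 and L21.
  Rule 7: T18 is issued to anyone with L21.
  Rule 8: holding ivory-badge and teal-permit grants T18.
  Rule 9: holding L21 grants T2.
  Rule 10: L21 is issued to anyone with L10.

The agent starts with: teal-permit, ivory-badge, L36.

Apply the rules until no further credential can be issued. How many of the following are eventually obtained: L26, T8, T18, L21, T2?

4

Holding ivory-badge and teal-permit grants T18 (Rule 8).
Holding teal-permit and T18 grants T2 (Rule 3).
Holding T2 and L36 grants L26 (Rule 2).
Holding L26 and teal-permit grants T8 (Rule 1).
L26: reached.
T8: reached.
T18: reached.
L21 would need L10 (Rule 10), but L10 is never granted.
T2: reached.
Reached: L26, T8, T18, and T2 — 4 of the 5.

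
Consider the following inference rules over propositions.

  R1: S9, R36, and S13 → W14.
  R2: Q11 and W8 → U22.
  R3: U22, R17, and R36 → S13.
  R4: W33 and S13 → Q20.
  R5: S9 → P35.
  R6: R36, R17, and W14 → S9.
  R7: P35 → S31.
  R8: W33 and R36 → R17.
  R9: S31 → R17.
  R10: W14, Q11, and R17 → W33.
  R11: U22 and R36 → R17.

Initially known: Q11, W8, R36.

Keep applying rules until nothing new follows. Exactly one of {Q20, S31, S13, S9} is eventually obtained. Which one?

Q11 and W8 hold, so U22 follows (R2).
From U22 and R36, R11 gives R17.
U22, R17, and R36 hold, so S13 follows (R3).
Q20 would need W33 and S13 (R4), but W33 is never established. S9 would need R36, R17, and W14 (R6), but W14 is never established. S31 would need P35 (R7), but P35 is never established.

S13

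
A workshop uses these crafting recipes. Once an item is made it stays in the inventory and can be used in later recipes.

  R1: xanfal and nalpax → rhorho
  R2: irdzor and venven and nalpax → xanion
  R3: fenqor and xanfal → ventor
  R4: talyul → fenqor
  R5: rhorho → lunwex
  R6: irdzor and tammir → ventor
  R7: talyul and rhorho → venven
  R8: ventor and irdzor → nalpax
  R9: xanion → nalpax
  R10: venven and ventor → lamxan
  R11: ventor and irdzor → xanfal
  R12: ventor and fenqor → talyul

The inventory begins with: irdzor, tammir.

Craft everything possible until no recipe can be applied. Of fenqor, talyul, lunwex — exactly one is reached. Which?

lunwex

Using R6, irdzor and tammir make ventor.
ventor and irdzor → xanfal (R11).
ventor and irdzor → nalpax (R8).
xanfal and nalpax → rhorho (R1).
rhorho → lunwex (R5).
talyul would need ventor and fenqor (R12), but fenqor is never obtained. fenqor would need talyul (R4), but talyul is never obtained.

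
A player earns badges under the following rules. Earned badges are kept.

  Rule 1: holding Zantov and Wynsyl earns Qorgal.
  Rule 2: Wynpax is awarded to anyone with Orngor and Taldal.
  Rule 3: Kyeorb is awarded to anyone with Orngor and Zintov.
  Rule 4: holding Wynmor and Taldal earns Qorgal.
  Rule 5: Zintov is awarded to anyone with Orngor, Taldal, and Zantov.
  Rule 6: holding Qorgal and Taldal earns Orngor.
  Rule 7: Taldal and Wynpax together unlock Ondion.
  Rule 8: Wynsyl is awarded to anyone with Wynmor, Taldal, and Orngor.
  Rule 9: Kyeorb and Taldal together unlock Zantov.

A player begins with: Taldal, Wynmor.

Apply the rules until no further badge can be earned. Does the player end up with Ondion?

With Wynmor and Taldal, Qorgal is earned (Rule 4).
With Qorgal and Taldal, Orngor is earned (Rule 6).
With Orngor and Taldal, Wynpax is earned (Rule 2).
With Taldal and Wynpax, Ondion is earned (Rule 7).

Yes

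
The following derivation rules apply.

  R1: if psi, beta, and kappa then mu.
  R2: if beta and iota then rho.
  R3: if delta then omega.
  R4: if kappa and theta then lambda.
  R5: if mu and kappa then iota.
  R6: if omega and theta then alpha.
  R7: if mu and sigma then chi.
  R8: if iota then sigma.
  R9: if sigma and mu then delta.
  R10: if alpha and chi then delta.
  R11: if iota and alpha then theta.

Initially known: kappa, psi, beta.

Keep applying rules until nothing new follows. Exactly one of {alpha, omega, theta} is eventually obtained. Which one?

From psi, beta, and kappa, R1 gives mu.
mu and kappa hold, so iota follows (R5).
From iota, R8 gives sigma.
From sigma and mu, R9 gives delta.
From delta, R3 gives omega.
theta would need iota and alpha (R11), but alpha is never established. alpha would need omega and theta (R6), but theta is never established.

omega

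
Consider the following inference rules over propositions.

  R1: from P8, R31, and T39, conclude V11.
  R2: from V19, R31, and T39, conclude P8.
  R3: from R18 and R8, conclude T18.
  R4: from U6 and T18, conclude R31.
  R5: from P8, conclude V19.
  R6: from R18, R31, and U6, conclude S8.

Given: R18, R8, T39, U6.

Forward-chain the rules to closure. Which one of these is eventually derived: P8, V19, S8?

S8

R18 and R8 hold, so T18 follows (R3).
From U6 and T18, R4 gives R31.
From R18, R31, and U6, R6 gives S8.
P8 would need V19, R31, and T39 (R2), but V19 is never established. V19 would need P8 (R5), but P8 is never established.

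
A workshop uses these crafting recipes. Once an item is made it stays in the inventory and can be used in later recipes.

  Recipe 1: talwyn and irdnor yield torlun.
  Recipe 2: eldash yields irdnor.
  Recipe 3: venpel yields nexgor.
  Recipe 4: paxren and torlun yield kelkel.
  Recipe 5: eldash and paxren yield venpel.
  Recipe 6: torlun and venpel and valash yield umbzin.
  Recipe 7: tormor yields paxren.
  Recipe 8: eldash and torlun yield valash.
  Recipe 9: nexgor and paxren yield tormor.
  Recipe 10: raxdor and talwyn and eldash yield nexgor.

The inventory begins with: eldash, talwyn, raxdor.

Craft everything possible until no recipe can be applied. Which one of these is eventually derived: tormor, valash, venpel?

Using Recipe 2, eldash makes irdnor.
talwyn and irdnor → torlun (Recipe 1).
eldash and torlun → valash (Recipe 8).
tormor would need nexgor and paxren (Recipe 9), but paxren is never obtained. venpel would need eldash and paxren (Recipe 5), but paxren is never obtained.

valash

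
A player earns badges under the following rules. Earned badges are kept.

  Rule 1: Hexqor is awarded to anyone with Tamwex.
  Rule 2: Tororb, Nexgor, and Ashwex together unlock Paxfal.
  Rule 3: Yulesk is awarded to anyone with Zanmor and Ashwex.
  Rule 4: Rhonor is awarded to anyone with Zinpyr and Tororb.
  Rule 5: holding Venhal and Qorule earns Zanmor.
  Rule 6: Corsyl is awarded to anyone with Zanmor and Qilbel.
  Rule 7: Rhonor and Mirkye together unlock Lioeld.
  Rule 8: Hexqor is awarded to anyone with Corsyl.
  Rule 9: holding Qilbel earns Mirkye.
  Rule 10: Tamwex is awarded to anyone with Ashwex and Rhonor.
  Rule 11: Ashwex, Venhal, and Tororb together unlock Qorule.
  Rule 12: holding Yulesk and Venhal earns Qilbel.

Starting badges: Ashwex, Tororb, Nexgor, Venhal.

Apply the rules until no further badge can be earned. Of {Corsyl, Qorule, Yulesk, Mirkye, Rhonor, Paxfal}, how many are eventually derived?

With Ashwex, Venhal, and Tororb, Qorule is earned (Rule 11).
With Tororb, Nexgor, and Ashwex, Paxfal is earned (Rule 2).
With Venhal and Qorule, Zanmor is earned (Rule 5).
With Zanmor and Ashwex, Yulesk is earned (Rule 3).
With Yulesk and Venhal, Qilbel is earned (Rule 12).
With Qilbel, Mirkye is earned (Rule 9).
With Zanmor and Qilbel, Corsyl is earned (Rule 6).
Corsyl: reached.
Qorule: reached.
Yulesk: reached.
Mirkye: reached.
Rhonor would need Zinpyr and Tororb (Rule 4), but Zinpyr is never earned.
Paxfal: reached.
Reached: Corsyl, Qorule, Yulesk, Mirkye, and Paxfal — 5 of the 6.

5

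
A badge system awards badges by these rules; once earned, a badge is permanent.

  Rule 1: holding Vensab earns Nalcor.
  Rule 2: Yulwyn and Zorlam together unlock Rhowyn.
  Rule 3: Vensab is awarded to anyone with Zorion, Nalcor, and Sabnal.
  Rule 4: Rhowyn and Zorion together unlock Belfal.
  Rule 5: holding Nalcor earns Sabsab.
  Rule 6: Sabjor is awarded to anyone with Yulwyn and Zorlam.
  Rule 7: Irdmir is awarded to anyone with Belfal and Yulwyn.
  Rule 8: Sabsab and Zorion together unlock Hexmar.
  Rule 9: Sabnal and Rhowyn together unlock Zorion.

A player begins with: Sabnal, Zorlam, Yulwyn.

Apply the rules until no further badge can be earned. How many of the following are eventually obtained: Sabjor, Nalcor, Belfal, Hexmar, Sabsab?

2

With Yulwyn and Zorlam, Rhowyn is earned (Rule 2).
With Yulwyn and Zorlam, Sabjor is earned (Rule 6).
With Sabnal and Rhowyn, Zorion is earned (Rule 9).
With Rhowyn and Zorion, Belfal is earned (Rule 4).
Sabjor: reached.
Nalcor would need Vensab (Rule 1), but Vensab is never earned.
Belfal: reached.
Hexmar would need Sabsab and Zorion (Rule 8), but Sabsab is never earned.
Sabsab would need Nalcor (Rule 5), but Nalcor is never earned.
Reached: Sabjor and Belfal — 2 of the 5.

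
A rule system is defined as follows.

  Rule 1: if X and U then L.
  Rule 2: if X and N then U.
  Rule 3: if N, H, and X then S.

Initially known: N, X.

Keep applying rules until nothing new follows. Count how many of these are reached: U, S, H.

X and N hold, so U follows (Rule 2).
U: reached.
S would need N, H, and X (Rule 3), but H is never established.
No rule produces H, and it is not given.
Reached: U — 1 of the 3.

1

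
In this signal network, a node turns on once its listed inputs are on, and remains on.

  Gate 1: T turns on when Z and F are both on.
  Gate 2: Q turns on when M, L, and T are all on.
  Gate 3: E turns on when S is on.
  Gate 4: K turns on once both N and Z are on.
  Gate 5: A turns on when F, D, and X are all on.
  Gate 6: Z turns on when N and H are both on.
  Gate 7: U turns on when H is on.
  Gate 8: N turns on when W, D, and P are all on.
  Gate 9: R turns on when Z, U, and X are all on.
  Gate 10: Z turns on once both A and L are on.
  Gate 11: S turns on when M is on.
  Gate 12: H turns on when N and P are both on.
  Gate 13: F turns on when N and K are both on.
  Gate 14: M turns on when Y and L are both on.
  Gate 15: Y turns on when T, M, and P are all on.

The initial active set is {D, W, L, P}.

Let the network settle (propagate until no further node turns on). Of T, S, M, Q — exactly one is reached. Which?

Gate 8: W, D, and P on → N on.
N and P are on, so H turns on (Gate 12).
N and H are on, so Z turns on (Gate 6).
Gate 4: N and Z on → K on.
Gate 13: N and K on → F on.
Gate 1: Z and F on → T on.
Q would need M, L, and T (Gate 2), but M never turns on. S would need M (Gate 11), but M never turns on. M would need Y and L (Gate 14), but Y never turns on.

T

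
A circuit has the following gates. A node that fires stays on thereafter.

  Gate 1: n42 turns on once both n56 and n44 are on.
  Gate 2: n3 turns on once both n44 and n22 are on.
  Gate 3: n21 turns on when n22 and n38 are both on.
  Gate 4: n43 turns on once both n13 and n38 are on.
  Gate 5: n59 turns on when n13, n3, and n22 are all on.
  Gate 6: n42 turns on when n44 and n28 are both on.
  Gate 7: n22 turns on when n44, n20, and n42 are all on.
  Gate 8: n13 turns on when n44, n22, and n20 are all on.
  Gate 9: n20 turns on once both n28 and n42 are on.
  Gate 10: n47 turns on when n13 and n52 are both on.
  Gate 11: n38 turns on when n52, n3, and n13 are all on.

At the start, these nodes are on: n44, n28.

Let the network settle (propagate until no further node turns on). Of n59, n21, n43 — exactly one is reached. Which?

n59

Gate 6: n44 and n28 on → n42 on.
n28 and n42 are on, so n20 turns on (Gate 9).
n44, n20, and n42 are on, so n22 turns on (Gate 7).
Gate 8: n44, n22, and n20 on → n13 on.
n44 and n22 are on, so n3 turns on (Gate 2).
Gate 5: n13, n3, and n22 on → n59 on.
n21 would need n22 and n38 (Gate 3), but n38 never turns on. n43 would need n13 and n38 (Gate 4), but n38 never turns on.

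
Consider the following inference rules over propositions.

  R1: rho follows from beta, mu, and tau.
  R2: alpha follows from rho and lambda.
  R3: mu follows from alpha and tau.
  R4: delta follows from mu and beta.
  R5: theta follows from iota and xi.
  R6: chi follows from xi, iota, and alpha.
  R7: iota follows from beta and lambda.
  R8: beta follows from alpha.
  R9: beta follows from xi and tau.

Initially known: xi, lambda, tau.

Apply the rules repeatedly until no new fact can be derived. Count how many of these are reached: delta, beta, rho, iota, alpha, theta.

3

From xi and tau, R9 gives beta.
From beta and lambda, R7 gives iota.
From iota and xi, R5 gives theta.
delta would need mu and beta (R4), but mu is never established.
beta: reached.
rho would need beta, mu, and tau (R1), but mu is never established.
iota: reached.
alpha would need rho and lambda (R2), but rho is never established.
theta: reached.
Reached: beta, iota, and theta — 3 of the 6.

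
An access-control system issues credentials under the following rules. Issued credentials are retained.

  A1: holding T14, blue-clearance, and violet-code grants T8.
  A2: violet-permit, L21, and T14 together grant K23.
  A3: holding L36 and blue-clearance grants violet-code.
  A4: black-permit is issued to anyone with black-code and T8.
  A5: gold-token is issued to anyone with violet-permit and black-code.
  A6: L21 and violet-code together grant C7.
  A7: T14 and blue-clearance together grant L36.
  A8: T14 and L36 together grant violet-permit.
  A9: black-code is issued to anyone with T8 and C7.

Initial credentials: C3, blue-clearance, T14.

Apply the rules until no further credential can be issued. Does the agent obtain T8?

Yes

Holding T14 and blue-clearance grants L36 (A7).
Holding L36 and blue-clearance grants violet-code (A3).
Holding T14, blue-clearance, and violet-code grants T8 (A1).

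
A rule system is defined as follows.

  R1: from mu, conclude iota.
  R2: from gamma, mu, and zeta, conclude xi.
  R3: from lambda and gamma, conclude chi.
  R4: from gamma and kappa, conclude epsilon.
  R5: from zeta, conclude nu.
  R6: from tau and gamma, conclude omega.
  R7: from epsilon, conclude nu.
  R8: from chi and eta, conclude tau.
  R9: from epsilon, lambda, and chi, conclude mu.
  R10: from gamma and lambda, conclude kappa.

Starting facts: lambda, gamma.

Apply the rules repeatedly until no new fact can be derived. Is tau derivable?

tau would need chi and eta (R8), but eta is never established.

No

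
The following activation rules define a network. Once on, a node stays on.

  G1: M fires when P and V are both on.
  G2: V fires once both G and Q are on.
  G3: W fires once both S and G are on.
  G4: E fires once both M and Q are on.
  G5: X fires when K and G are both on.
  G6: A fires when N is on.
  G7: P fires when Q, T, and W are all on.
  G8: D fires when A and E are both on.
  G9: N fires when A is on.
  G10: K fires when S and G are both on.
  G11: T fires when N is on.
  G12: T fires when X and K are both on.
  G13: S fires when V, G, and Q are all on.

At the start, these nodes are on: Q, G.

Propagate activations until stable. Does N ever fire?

No

N would need A (G9), but A never turns on.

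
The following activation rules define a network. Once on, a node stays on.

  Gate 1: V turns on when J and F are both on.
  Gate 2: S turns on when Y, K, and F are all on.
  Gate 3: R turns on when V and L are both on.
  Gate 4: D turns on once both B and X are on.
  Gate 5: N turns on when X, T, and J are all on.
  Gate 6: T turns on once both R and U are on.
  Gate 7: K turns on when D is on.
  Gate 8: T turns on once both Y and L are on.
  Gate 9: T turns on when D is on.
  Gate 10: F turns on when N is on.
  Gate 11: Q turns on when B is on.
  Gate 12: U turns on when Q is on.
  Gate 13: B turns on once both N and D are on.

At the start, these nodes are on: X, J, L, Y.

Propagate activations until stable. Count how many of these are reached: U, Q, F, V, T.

3

Gate 8: Y and L on → T on.
X, T, and J are on, so N turns on (Gate 5).
Gate 10: N on → F on.
J and F are on, so V turns on (Gate 1).
U would need Q (Gate 12), but Q never turns on.
Q would need B (Gate 11), but B never turns on.
F: reached.
V: reached.
T: reached.
Reached: F, V, and T — 3 of the 5.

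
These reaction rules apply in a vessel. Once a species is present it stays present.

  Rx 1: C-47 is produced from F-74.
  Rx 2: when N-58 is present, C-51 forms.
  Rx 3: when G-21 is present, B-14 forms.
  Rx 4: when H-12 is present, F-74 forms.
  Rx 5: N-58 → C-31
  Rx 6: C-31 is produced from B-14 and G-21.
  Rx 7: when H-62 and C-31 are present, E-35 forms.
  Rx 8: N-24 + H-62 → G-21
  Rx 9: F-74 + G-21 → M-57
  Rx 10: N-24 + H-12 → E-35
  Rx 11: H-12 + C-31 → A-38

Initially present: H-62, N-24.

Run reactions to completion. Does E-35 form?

Yes

N-24 and H-62 present → G-21 forms (Rx 8).
G-21 present → B-14 forms (Rx 3).
B-14 and G-21 present → C-31 forms (Rx 6).
H-62 and C-31 present → E-35 forms (Rx 7).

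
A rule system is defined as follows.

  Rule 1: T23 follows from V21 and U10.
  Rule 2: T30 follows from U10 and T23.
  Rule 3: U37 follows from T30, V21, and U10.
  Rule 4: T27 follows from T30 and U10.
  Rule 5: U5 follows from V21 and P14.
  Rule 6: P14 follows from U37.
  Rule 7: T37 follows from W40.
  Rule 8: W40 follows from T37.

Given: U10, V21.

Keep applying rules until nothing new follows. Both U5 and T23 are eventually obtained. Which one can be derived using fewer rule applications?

T23

T23: V21 and U10 hold, so T23 follows (Rule 1). [1 rule application]
U5: From V21 and U10, Rule 1 gives T23. U10 and T23 hold, so T30 follows (Rule 2). T30, V21, and U10 hold, so U37 follows (Rule 3). U37 holds, so P14 follows (Rule 6). V21 and P14 hold, so U5 follows (Rule 5). [5 rule applications]
T23 needs fewer.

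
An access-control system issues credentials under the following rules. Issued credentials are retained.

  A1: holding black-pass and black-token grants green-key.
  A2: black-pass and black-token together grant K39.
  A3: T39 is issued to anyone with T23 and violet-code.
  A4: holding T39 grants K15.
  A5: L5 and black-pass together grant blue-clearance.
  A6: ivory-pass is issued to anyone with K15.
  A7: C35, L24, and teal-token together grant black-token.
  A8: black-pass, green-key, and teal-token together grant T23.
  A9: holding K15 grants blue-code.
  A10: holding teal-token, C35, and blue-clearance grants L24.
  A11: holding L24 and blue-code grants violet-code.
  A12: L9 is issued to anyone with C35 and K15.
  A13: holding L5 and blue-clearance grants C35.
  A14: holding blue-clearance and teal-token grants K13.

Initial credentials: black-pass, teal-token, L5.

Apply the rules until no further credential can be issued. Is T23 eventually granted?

Yes

Holding L5 and black-pass grants blue-clearance (A5).
Holding L5 and blue-clearance grants C35 (A13).
Holding teal-token, C35, and blue-clearance grants L24 (A10).
Holding C35, L24, and teal-token grants black-token (A7).
Holding black-pass and black-token grants green-key (A1).
Holding black-pass, green-key, and teal-token grants T23 (A8).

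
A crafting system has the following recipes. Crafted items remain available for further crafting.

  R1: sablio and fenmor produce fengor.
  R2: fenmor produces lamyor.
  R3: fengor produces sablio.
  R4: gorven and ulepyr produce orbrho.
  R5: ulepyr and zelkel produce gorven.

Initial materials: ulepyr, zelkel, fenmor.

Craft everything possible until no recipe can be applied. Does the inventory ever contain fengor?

No

fengor would need sablio and fenmor (R1), but sablio is never obtained.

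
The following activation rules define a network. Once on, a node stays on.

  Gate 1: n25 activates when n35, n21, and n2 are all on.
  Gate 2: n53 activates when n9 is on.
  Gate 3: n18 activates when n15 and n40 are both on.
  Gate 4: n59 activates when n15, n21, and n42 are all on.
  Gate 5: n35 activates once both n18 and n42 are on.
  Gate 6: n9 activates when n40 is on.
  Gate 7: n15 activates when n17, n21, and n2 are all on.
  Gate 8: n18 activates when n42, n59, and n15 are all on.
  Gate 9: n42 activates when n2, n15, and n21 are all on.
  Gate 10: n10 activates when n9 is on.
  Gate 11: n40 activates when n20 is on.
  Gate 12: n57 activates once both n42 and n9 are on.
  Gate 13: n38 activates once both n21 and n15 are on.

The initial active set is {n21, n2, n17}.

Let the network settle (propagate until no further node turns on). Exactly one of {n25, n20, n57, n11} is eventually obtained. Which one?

n25

Gate 7: n17, n21, and n2 on → n15 on.
Gate 9: n2, n15, and n21 on → n42 on.
n15, n21, and n42 are on, so n59 activates (Gate 4).
Gate 8: n42, n59, and n15 on → n18 on.
Gate 5: n18 and n42 on → n35 on.
n35, n21, and n2 are on, so n25 activates (Gate 1).
No rule produces n20, and it is not given. No rule produces n11, and it is not given. n57 would need n42 and n9 (Gate 12), but n9 never turns on.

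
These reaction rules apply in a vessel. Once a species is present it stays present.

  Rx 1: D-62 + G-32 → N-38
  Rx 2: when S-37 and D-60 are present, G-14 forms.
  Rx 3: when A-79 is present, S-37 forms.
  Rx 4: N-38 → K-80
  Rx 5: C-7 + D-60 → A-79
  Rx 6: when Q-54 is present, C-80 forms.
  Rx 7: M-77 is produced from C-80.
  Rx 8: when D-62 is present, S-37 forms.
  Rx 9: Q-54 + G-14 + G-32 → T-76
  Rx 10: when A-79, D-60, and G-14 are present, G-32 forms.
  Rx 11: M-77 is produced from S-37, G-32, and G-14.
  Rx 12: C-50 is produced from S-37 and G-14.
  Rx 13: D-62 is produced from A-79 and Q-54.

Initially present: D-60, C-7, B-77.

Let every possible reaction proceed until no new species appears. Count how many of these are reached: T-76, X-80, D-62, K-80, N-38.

T-76 would need Q-54, G-14, and G-32 (Rx 9), but Q-54 never forms.
No rule produces X-80, and it is not given.
D-62 would need A-79 and Q-54 (Rx 13), but Q-54 never forms.
K-80 would need N-38 (Rx 4), but N-38 never forms.
N-38 would need D-62 and G-32 (Rx 1), but D-62 never forms.
None of the 5 are reached.

0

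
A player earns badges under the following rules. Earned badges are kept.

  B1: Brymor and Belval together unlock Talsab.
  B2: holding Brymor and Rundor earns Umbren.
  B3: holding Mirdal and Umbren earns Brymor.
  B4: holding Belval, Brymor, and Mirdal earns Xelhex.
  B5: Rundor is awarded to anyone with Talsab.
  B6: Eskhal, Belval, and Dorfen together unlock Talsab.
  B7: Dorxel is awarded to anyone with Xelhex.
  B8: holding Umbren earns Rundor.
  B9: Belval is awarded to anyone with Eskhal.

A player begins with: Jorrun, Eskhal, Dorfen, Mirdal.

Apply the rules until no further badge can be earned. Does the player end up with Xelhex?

No

Xelhex would need Belval, Brymor, and Mirdal (B4), but Brymor is never earned.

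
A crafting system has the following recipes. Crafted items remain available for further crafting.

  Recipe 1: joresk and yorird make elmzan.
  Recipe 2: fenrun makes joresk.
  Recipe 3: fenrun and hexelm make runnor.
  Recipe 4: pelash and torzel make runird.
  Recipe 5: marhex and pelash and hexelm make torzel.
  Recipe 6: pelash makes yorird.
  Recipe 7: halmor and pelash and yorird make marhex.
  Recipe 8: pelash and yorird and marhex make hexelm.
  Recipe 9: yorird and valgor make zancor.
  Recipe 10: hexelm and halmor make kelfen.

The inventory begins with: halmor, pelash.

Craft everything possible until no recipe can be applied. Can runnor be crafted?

No

runnor would need fenrun and hexelm (Recipe 3), but fenrun is never obtained.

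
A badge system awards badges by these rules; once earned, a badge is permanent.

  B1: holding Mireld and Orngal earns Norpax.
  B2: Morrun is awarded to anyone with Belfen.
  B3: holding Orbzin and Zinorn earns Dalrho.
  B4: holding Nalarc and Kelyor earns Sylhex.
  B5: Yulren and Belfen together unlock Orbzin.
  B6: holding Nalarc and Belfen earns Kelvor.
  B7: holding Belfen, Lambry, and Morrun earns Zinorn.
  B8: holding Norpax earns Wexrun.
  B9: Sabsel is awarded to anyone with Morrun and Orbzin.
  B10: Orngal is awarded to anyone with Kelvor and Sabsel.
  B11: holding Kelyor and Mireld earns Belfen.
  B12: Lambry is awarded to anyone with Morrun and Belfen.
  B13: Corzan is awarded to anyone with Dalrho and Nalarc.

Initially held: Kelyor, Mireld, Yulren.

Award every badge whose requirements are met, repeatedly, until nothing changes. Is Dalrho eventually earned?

With Kelyor and Mireld, Belfen is earned (B11).
With Yulren and Belfen, Orbzin is earned (B5).
With Belfen, Morrun is earned (B2).
With Morrun and Belfen, Lambry is earned (B12).
With Belfen, Lambry, and Morrun, Zinorn is earned (B7).
With Orbzin and Zinorn, Dalrho is earned (B3).

Yes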